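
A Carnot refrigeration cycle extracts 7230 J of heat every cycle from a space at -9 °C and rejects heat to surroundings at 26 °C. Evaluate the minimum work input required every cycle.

T_H = 26 °C → 26 + 273.15 = 299.15 K.
T_C = -9 °C → -9 + 273.15 = 264.15 K.
The reversible coefficient of performance is COP_R = T_C/(T_H − T_C) = 264.15/35.00 = 7.5471.
W = Q_C/COP_R = 7230/7.5471 = 958 J.

W_in ≈ 958 J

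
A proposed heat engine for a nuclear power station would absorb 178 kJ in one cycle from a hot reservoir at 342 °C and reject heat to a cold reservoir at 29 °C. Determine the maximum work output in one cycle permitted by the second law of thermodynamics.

W_max ≈ 90.6 kJ

T_H = 342 °C → 342 + 273.15 = 615.15 K.
T_C = 29 °C → 29 + 273.15 = 302.15 K.
No engine can exceed the Carnot limit: η_max = 1 − T_C/T_H = 1 − 302.15/615.15 = 0.5088.
W_max = η_max · Q_H = 0.5088 × 178 = 90.6 kJ.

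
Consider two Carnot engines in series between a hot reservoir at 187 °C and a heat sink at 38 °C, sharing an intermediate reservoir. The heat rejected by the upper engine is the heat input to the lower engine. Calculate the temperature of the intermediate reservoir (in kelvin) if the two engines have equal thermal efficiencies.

T_H = 187 °C → 187 + 273.15 = 460.15 K.
T_C = 38 °C → 38 + 273.15 = 311.15 K.
Equal efficiencies require 1 − T_m/T_H = 1 − T_C/T_m, i.e. T_m/T_H = T_C/T_m, so T_m = √(T_H·T_C) = √(460.15 × 311.15) = 378 K.

T_m ≈ 378 K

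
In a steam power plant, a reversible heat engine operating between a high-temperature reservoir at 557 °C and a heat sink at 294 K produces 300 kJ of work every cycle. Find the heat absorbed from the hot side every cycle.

Q_H ≈ 464.5 kJ

T_H = 557 °C → 557 + 273.15 = 830.15 K.
Carnot efficiency: η = 1 − T_C/T_H = 1 − 294.00/830.15 = 0.6458.
Q_H = W/η = 300/0.6458 = 464.5 kJ.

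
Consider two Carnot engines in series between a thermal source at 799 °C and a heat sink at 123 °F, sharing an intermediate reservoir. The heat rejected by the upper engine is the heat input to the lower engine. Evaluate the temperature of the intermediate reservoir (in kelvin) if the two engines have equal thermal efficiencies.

T_m ≈ 589 K

T_H = 799 °C → 799 + 273.15 = 1072.15 K.
T_C = 123 °F → (123 − 32) × 5/9 = 50.56 °C = 323.71 K.
Equal efficiencies require 1 − T_m/T_H = 1 − T_C/T_m, i.e. T_m/T_H = T_C/T_m, so T_m = √(T_H·T_C) = √(1072.15 × 323.71) = 589 K.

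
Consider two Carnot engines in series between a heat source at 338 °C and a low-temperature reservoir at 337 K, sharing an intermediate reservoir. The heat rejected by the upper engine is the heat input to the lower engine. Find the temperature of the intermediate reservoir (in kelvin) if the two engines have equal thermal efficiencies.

T_H = 338 °C → 338 + 273.15 = 611.15 K.
Equal efficiencies require 1 − T_m/T_H = 1 − T_C/T_m, i.e. T_m/T_H = T_C/T_m, so T_m = √(T_H·T_C) = √(611.15 × 337.00) = 453.8 K.

T_m ≈ 453.8 K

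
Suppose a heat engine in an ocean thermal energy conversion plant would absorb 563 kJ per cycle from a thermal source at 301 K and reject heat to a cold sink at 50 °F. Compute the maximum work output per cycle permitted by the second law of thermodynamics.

T_C = 50 °F → (50 − 32) × 5/9 = 10.00 °C = 283.15 K.
By the Carnot theorem, η_max = 1 − T_C/T_H = 1 − 283.15/301.00 = 0.0593.
W_max = η_max · Q_H = 0.0593 × 563 = 33.4 kJ.

W_max ≈ 33.4 kJ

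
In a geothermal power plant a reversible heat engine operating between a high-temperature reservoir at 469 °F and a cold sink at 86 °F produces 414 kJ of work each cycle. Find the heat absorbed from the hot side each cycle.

T_H = 469 °F → (469 − 32) × 5/9 = 242.78 °C = 515.93 K.
T_C = 86 °F → (86 − 32) × 5/9 = 30.00 °C = 303.15 K.
The Carnot efficiency is η = 1 − T_C/T_H = 1 − 303.15/515.93 = 0.4124.
Q_H = W/η = 414/0.4124 = 1000 kJ.

Q_H ≈ 1000 kJ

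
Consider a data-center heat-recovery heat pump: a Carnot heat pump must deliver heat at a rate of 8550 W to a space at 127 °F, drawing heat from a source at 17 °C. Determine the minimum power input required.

T_H = 127 °F → (127 − 32) × 5/9 = 52.78 °C = 325.93 K.
T_C = 17 °C → 17 + 273.15 = 290.15 K.
For a reversible heat pump, COP_HP = T_H/(T_H − T_C) = 325.93/35.78 = 9.1098.
W = Q_H/COP_HP = 8550/9.1098 = 939 W.

Ẇ_in ≈ 939 W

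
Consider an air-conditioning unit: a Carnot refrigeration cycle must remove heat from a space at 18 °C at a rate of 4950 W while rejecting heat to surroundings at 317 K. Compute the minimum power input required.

T_C = 18 °C → 18 + 273.15 = 291.15 K.
Carnot COP: COP_R = T_C/(T_H − T_C) = 291.15/25.85 = 11.2631.
W = Q_C/COP_R = 4950/11.2631 = 439 W.

Ẇ_in ≈ 439 W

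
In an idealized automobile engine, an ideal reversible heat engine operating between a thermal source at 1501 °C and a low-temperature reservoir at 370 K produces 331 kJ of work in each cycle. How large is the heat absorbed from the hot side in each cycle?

Q_H ≈ 418 kJ

T_H = 1501 °C → 1501 + 273.15 = 1774.15 K.
η_rev = 1 − T_C/T_H = 1 − 370.00/1774.15 = 0.7914.
Q_H = W/η = 331/0.7914 = 418 kJ.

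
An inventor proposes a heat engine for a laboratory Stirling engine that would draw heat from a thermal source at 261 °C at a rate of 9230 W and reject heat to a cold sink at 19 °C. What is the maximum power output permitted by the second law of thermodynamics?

Ẇ_max ≈ 4182 W

T_H = 261 °C → 261 + 273.15 = 534.15 K.
T_C = 19 °C → 19 + 273.15 = 292.15 K.
The upper bound on efficiency is η_max = 1 − T_C/T_H = 1 − 292.15/534.15 = 0.4531.
W_max = η_max · Q_H = 0.4531 × 9230 = 4182 W.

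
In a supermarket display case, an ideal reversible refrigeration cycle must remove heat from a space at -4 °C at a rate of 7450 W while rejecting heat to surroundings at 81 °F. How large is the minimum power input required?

T_H = 81 °F → (81 − 32) × 5/9 = 27.22 °C = 300.37 K.
T_C = -4 °C → -4 + 273.15 = 269.15 K.
COP_R = T_C/(T_H − T_C) = 269.15/31.22 = 8.6205.
W = Q_C/COP_R = 7450/8.6205 = 864 W.

Ẇ_in ≈ 864 W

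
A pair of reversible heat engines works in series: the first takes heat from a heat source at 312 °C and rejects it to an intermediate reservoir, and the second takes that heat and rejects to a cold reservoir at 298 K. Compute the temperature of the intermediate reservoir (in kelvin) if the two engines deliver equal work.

T_m ≈ 442 K

T_H = 312 °C → 312 + 273.15 = 585.15 K.
For reversible stages Q_m = Q_H·(T_m/T_H). Setting W₁ = Q_H(1 − T_m/T_H) equal to W₂ = Q_m(1 − T_C/T_m) = Q_H·(T_m − T_C)/T_H gives T_H − T_m = T_m − T_C, so T_m = (T_H + T_C)/2 = (585.15 + 298.00)/2 = 442 K.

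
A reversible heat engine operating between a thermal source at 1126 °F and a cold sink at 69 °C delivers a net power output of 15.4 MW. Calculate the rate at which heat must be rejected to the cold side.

Q̇_C ≈ 9.78 MW

T_H = 1126 °F → (1126 − 32) × 5/9 = 607.78 °C = 880.93 K.
T_C = 69 °C → 69 + 273.15 = 342.15 K.
For a reversible engine, η = 1 − T_C/T_H = 1 − 342.15/880.93 = 0.6116.
Since Q_C/Q_H = T_C/T_H and Q_H = W/η, Q_C = W·T_C/(T_H − T_C) = 15.4 × 342.15/538.78 = 9.78 MW.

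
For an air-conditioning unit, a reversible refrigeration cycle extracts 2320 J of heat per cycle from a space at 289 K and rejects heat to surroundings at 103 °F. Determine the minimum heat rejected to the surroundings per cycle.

Q_H ≈ 2510 J

T_H = 103 °F → (103 − 32) × 5/9 = 39.44 °C = 312.59 K.
For a reversible cycle Q_H/Q_C = T_H/T_C, so Q_H = Q_C·T_H/T_C = 2320 × 312.59/289.00 = 2510 J.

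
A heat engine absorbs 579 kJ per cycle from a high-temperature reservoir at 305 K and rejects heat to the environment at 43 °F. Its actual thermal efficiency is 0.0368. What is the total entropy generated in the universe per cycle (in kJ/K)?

T_C = 43 °F → (43 − 32) × 5/9 = 6.11 °C = 279.26 K.
W = η·Q_H = 0.0368 × 579 = 21.31 kJ, so Q_C = Q_H − W = 557.7 kJ.
The hot reservoir loses entropy Q_H/T_H = 579/305.00 = 1.898 kJ/K; the cold reservoir gains Q_C/T_C = 557.7/279.26 = 1.997 kJ/K.
ΔS_univ = −Q_H/T_H + Q_C/T_C = 0.0987 kJ/K (> 0, since η = 0.0368 < η_Carnot = 0.084).

ΔS_univ ≈ 0.0987 kJ/K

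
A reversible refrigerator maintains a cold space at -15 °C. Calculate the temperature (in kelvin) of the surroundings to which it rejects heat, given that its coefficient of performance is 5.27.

T_H ≈ 307 K

T_C = -15 °C → -15 + 273.15 = 258.15 K.
COP_R = T_C/(T_H − T_C) ⇒ T_H = T_C·(1 + 1/COP_R) = 258.15 × (1 + 1/5.27) = 307 K.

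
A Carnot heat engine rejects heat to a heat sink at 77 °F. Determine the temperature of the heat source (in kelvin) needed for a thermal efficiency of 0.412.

T_C = 77 °F → (77 − 32) × 5/9 = 25.00 °C = 298.15 K.
From η = 1 − T_C/T_H, solving for T_H gives T_H = T_C/(1 − η) = 298.15/(1 − 0.412) = 507 K.

T_H ≈ 507 K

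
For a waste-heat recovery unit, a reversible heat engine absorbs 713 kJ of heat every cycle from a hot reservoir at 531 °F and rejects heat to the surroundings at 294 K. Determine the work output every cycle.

W ≈ 332 kJ

T_H = 531 °F → (531 − 32) × 5/9 = 277.22 °C = 550.37 K.
η_rev = 1 − T_C/T_H = 1 − 294.00/550.37 = 0.4658.
W = η·Q_H = 0.4658 × 713 = 332 kJ.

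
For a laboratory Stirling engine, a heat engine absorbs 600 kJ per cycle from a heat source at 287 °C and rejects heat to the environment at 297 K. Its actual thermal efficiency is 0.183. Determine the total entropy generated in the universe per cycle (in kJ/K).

ΔS_univ ≈ 0.5794 kJ/K

T_H = 287 °C → 287 + 273.15 = 560.15 K.
W = η·Q_H = 0.183 × 600 = 109.8 kJ, so Q_C = Q_H − W = 490.2 kJ.
Entropy balance on the reservoirs: −Q_H/T_H = -1.071 kJ/K, +Q_C/T_C = 1.651 kJ/K.
ΔS_univ = −Q_H/T_H + Q_C/T_C = 0.5794 kJ/K (> 0, since η = 0.183 < η_Carnot = 0.470).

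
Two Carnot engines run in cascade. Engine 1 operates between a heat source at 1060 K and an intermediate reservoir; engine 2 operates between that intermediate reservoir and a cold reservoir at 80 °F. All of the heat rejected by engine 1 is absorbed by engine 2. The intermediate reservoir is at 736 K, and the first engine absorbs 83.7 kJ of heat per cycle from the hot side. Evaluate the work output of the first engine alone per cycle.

W₁ ≈ 25.6 kJ

T_C = 80 °F → (80 − 32) × 5/9 = 26.67 °C = 299.82 K.
First-stage efficiency η₁ = 1 − T_m/T_H = 1 − 736.00/1060.00 = 0.3057.
W₁ = η₁·Q_H = 0.3057 × 83.7 = 25.6 kJ.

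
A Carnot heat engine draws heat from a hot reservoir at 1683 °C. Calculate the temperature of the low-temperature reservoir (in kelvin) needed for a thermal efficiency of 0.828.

T_H = 1683 °C → 1683 + 273.15 = 1956.15 K.
From η = 1 − T_C/T_H, T_C = T_H·(1 − η) = 1956.15 × (1 − 0.828) = 336.5 K.

T_C ≈ 336.5 K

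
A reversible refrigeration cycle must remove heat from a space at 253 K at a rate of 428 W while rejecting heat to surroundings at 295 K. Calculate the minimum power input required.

COP_R = T_C/(T_H − T_C) = 253.00/42.00 = 6.0238.
W = Q_C/COP_R = 428/6.0238 = 71.05 W.

Ẇ_in ≈ 71.05 W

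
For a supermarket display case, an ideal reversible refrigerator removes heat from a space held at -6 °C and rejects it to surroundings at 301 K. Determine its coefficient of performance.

T_C = -6 °C → -6 + 273.15 = 267.15 K.
The reversible coefficient of performance is COP_R = T_C/(T_H − T_C) = 267.15/(301.00 − 267.15) = 7.89.

COP_R ≈ 7.89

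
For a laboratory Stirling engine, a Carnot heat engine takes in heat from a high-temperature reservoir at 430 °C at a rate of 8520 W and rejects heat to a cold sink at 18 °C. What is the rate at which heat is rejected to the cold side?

Q̇_C ≈ 3530 W

T_H = 430 °C → 430 + 273.15 = 703.15 K.
T_C = 18 °C → 18 + 273.15 = 291.15 K.
The Carnot efficiency is η = 1 − T_C/T_H = 1 − 291.15/703.15 = 0.5859.
For a reversible cycle Q_C/Q_H = T_C/T_H, so Q_C = 8520 × 291.15/703.15 = 3530 W.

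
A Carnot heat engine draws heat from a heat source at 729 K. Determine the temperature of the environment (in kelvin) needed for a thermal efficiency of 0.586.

T_C ≈ 301.8 K

From η = 1 − T_C/T_H, T_C = T_H·(1 − η) = 729.00 × (1 − 0.586) = 301.8 K.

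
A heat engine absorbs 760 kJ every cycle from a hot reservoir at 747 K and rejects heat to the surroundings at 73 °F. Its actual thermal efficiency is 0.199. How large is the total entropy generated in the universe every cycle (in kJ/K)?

T_C = 73 °F → (73 − 32) × 5/9 = 22.78 °C = 295.93 K.
W = η·Q_H = 0.199 × 760 = 151.2 kJ, so Q_C = Q_H − W = 608.8 kJ.
Reservoir entropy changes: ΔS_H = −Q_H/T_H = −760/747.00 = -1.017 kJ/K and ΔS_C = +Q_C/T_C = 608.8/295.93 = 2.057 kJ/K.
ΔS_univ = −Q_H/T_H + Q_C/T_C = 1.040 kJ/K (> 0, since η = 0.199 < η_Carnot = 0.604).

ΔS_univ ≈ 1.040 kJ/K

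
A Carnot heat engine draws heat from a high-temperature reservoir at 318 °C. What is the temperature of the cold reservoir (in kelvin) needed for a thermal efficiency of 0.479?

T_H = 318 °C → 318 + 273.15 = 591.15 K.
From η = 1 − T_C/T_H, T_C = T_H·(1 − η) = 591.15 × (1 − 0.479) = 308.0 K.

T_C ≈ 308.0 K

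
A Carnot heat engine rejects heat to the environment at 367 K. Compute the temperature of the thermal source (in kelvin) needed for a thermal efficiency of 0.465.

From η = 1 − T_C/T_H, solving for T_H gives T_H = T_C/(1 − η) = 367.00/(1 − 0.465) = 686.0 K.

T_H ≈ 686.0 K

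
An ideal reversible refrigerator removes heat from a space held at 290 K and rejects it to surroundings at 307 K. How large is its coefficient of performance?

COP_R ≈ 17.06

Carnot COP: COP_R = T_C/(T_H − T_C) = 290.00/(307.00 − 290.00) = 17.06.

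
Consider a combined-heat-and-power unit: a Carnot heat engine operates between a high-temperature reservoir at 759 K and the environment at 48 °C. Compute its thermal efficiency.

T_C = 48 °C → 48 + 273.15 = 321.15 K.
Carnot efficiency: η = 1 − T_C/T_H = 1 − 321.15/759.00 = 0.577.

η ≈ 0.577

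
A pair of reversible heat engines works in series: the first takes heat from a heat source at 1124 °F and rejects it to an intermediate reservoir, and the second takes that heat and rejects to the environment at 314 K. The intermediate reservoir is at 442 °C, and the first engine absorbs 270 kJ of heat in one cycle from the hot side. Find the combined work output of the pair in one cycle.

T_H = 1124 °F → (1124 − 32) × 5/9 = 606.67 °C = 879.82 K.
Two reversible stages in series are equivalent to a single Carnot engine between T_H and T_C, so η_total = 1 − T_C/T_H = 1 − 314.00/879.82 = 0.6431.
W_total = η_total · Q_H = 0.6431 × 270 = 174 kJ.

W_total ≈ 174 kJ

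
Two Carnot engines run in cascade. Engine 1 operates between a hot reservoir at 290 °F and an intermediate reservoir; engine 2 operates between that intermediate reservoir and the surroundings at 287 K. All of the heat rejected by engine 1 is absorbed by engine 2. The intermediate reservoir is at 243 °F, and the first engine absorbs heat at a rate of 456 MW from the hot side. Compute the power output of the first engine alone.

Ẇ₁ ≈ 28.6 MW

T_H = 290 °F → (290 − 32) × 5/9 = 143.33 °C = 416.48 K.
T_m = 243 °F → (243 − 32) × 5/9 = 117.22 °C = 390.37 K.
First-stage efficiency η₁ = 1 − T_m/T_H = 1 − 390.37/416.48 = 0.0627.
W₁ = η₁·Q_H = 0.0627 × 456 = 28.6 MW.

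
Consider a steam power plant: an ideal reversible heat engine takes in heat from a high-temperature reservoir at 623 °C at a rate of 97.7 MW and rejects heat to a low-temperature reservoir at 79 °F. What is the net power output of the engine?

Ẇ ≈ 65.07 MW

T_H = 623 °C → 623 + 273.15 = 896.15 K.
T_C = 79 °F → (79 − 32) × 5/9 = 26.11 °C = 299.26 K.
For a reversible engine, η = 1 − T_C/T_H = 1 − 299.26/896.15 = 0.6661.
W = η·Q_H = 0.6661 × 97.7 = 65.07 MW.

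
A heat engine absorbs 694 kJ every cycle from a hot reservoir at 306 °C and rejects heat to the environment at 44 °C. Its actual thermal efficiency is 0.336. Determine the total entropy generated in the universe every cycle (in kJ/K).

T_H = 306 °C → 306 + 273.15 = 579.15 K.
T_C = 44 °C → 44 + 273.15 = 317.15 K.
W = η·Q_H = 0.336 × 694 = 233.2 kJ, so Q_C = Q_H − W = 460.8 kJ.
Entropy balance on the reservoirs: −Q_H/T_H = -1.198 kJ/K, +Q_C/T_C = 1.453 kJ/K.
ΔS_univ = −Q_H/T_H + Q_C/T_C = 0.255 kJ/K (> 0, since η = 0.336 < η_Carnot = 0.452).

ΔS_univ ≈ 0.255 kJ/K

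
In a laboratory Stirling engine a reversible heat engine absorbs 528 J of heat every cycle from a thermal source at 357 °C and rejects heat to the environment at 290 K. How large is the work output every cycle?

T_H = 357 °C → 357 + 273.15 = 630.15 K.
Carnot efficiency: η = 1 − T_C/T_H = 1 − 290.00/630.15 = 0.5398.
W = η·Q_H = 0.5398 × 528 = 285.0 J.

W ≈ 285.0 J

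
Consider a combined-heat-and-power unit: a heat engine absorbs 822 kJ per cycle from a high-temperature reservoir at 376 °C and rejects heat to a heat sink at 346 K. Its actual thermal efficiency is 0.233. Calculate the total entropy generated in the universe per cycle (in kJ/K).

T_H = 376 °C → 376 + 273.15 = 649.15 K.
W = η·Q_H = 0.233 × 822 = 191.5 kJ, so Q_C = Q_H − W = 630.5 kJ.
The hot reservoir loses entropy Q_H/T_H = 822/649.15 = 1.266 kJ/K; the cold reservoir gains Q_C/T_C = 630.5/346.00 = 1.822 kJ/K.
ΔS_univ = −Q_H/T_H + Q_C/T_C = 0.5559 kJ/K (> 0, since η = 0.233 < η_Carnot = 0.467).

ΔS_univ ≈ 0.5559 kJ/K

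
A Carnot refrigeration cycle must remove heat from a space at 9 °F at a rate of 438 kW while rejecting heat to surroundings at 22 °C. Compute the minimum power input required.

T_H = 22 °C → 22 + 273.15 = 295.15 K.
T_C = 9 °F → (9 − 32) × 5/9 = -12.78 °C = 260.37 K.
COP_R = T_C/(T_H − T_C) = 260.37/34.78 = 7.4867.
W = Q_C/COP_R = 438/7.4867 = 58.50 kW.

Ẇ_in ≈ 58.50 kW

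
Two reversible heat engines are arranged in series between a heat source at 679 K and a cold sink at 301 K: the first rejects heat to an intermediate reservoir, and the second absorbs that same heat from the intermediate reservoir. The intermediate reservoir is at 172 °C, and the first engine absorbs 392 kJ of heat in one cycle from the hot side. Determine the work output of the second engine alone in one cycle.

W₂ ≈ 83.22 kJ

T_m = 172 °C → 172 + 273.15 = 445.15 K.
Heat entering the second stage: Q_m = Q_H·(T_m/T_H) = 392 × 445.15/679.00 = 257.0 kJ.
Second-stage efficiency η₂ = 1 − T_C/T_m = 1 − 301.00/445.15 = 0.3238, so W₂ = η₂·Q_m = 83.22 kJ.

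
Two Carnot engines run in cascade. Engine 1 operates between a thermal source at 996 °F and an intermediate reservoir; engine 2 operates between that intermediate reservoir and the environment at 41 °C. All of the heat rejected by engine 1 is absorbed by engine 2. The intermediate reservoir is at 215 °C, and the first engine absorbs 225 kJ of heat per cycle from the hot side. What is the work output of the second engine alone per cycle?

T_H = 996 °F → (996 − 32) × 5/9 = 535.56 °C = 808.71 K.
T_C = 41 °C → 41 + 273.15 = 314.15 K.
T_m = 215 °C → 215 + 273.15 = 488.15 K.
Heat entering the second stage: Q_m = Q_H·(T_m/T_H) = 225 × 488.15/808.71 = 135.8 kJ.
Second-stage efficiency η₂ = 1 − T_C/T_m = 1 − 314.15/488.15 = 0.3564, so W₂ = η₂·Q_m = 48.41 kJ.

W₂ ≈ 48.41 kJ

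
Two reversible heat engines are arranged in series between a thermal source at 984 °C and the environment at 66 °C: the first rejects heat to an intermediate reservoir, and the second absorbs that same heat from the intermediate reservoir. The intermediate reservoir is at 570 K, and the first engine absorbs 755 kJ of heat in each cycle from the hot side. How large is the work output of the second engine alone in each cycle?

W₂ ≈ 139 kJ

T_H = 984 °C → 984 + 273.15 = 1257.15 K.
T_C = 66 °C → 66 + 273.15 = 339.15 K.
Heat entering the second stage: Q_m = Q_H·(T_m/T_H) = 755 × 570.00/1257.15 = 342 kJ.
Second-stage efficiency η₂ = 1 − T_C/T_m = 1 − 339.15/570.00 = 0.4050, so W₂ = η₂·Q_m = 139 kJ.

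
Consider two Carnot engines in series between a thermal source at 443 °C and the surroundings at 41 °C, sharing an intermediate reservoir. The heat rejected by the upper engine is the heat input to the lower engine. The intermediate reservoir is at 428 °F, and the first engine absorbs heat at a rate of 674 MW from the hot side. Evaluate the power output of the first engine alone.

T_H = 443 °C → 443 + 273.15 = 716.15 K.
T_C = 41 °C → 41 + 273.15 = 314.15 K.
T_m = 428 °F → (428 − 32) × 5/9 = 220.00 °C = 493.15 K.
First-stage efficiency η₁ = 1 − T_m/T_H = 1 − 493.15/716.15 = 0.3114.
W₁ = η₁·Q_H = 0.3114 × 674 = 210 MW.

Ẇ₁ ≈ 210 MW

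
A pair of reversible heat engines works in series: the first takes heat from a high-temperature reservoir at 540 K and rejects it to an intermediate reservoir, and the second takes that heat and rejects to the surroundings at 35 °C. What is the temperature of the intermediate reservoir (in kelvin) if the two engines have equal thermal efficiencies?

T_C = 35 °C → 35 + 273.15 = 308.15 K.
Equal efficiencies require 1 − T_m/T_H = 1 − T_C/T_m, i.e. T_m/T_H = T_C/T_m, so T_m = √(T_H·T_C) = √(540.00 × 308.15) = 407.9 K.

T_m ≈ 407.9 K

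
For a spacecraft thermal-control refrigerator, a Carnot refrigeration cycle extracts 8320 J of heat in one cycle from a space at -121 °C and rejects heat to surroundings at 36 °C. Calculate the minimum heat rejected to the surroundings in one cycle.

T_H = 36 °C → 36 + 273.15 = 309.15 K.
T_C = -121 °C → -121 + 273.15 = 152.15 K.
For a reversible cycle Q_H/Q_C = T_H/T_C, so Q_H = Q_C·T_H/T_C = 8320 × 309.15/152.15 = 16900 J.

Q_H ≈ 16900 J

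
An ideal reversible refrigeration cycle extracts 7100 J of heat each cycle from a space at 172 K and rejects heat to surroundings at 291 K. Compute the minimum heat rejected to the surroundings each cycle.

For a reversible cycle Q_H/Q_C = T_H/T_C, so Q_H = Q_C·T_H/T_C = 7100 × 291.00/172.00 = 12010 J.

Q_H ≈ 12010 J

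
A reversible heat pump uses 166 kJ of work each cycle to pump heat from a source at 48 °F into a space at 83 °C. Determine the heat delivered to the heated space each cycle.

T_H = 83 °C → 83 + 273.15 = 356.15 K.
T_C = 48 °F → (48 − 32) × 5/9 = 8.89 °C = 282.04 K.
Reversible heating COP: COP_HP = T_H/(T_H − T_C) = 356.15/74.11 = 4.8056.
Q_H = COP_HP · W = 4.8056 × 166 = 797.7 kJ.

Q_H ≈ 797.7 kJ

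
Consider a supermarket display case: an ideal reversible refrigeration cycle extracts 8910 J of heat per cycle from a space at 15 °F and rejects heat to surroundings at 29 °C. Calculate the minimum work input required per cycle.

T_H = 29 °C → 29 + 273.15 = 302.15 K.
T_C = 15 °F → (15 − 32) × 5/9 = -9.44 °C = 263.71 K.
The reversible coefficient of performance is COP_R = T_C/(T_H − T_C) = 263.71/38.44 = 6.8594.
W = Q_C/COP_R = 8910/6.8594 = 1300 J.

W_in ≈ 1300 J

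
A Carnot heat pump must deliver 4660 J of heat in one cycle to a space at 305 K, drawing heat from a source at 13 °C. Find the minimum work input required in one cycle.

W_in ≈ 288 J

T_C = 13 °C → 13 + 273.15 = 286.15 K.
COP_HP = T_H/(T_H − T_C) = 305.00/18.85 = 16.1804.
W = Q_H/COP_HP = 4660/16.1804 = 288 J.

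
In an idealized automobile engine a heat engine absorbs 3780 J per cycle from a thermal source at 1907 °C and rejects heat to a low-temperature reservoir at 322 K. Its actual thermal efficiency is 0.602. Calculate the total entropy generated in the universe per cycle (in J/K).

T_H = 1907 °C → 1907 + 273.15 = 2180.15 K.
W = η·Q_H = 0.602 × 3780 = 2276 J, so Q_C = Q_H − W = 1504 J.
Entropy balance on the reservoirs: −Q_H/T_H = -1.734 J/K, +Q_C/T_C = 4.672 J/K.
ΔS_univ = −Q_H/T_H + Q_C/T_C = 2.938 J/K (> 0, since η = 0.602 < η_Carnot = 0.852).

ΔS_univ ≈ 2.938 J/K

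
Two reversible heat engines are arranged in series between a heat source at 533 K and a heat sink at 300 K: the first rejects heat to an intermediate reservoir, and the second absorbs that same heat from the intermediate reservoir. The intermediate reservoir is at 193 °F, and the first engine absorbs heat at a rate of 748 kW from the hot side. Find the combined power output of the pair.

Two reversible stages in series are equivalent to a single Carnot engine between T_H and T_C, so η_total = 1 − T_C/T_H = 1 − 300.00/533.00 = 0.4371.
W_total = η_total · Q_H = 0.4371 × 748 = 327 kW.

Ẇ_total ≈ 327 kW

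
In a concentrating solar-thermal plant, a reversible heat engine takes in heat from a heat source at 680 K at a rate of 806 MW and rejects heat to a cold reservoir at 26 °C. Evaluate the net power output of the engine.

Ẇ ≈ 451.4 MW

T_C = 26 °C → 26 + 273.15 = 299.15 K.
Carnot efficiency: η = 1 − T_C/T_H = 1 − 299.15/680.00 = 0.5601.
W = η·Q_H = 0.5601 × 806 = 451.4 MW.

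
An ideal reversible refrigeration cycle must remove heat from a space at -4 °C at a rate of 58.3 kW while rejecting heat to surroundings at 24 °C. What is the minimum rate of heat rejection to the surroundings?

Q̇_H ≈ 64.4 kW

T_H = 24 °C → 24 + 273.15 = 297.15 K.
T_C = -4 °C → -4 + 273.15 = 269.15 K.
For a reversible cycle Q_H/Q_C = T_H/T_C, so Q_H = Q_C·T_H/T_C = 58.3 × 297.15/269.15 = 64.4 kW.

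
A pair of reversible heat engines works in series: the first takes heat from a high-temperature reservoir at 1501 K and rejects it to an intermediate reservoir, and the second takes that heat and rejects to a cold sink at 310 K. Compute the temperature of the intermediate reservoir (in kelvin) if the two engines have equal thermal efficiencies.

Equal efficiencies require 1 − T_m/T_H = 1 − T_C/T_m, i.e. T_m/T_H = T_C/T_m, so T_m = √(T_H·T_C) = √(1501.00 × 310.00) = 682.1 K.

T_m ≈ 682.1 K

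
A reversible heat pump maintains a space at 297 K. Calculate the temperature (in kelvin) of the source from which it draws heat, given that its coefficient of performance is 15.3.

T_C ≈ 278 K

COP_HP = T_H/(T_H − T_C) ⇒ T_C = T_H·(COP_HP − 1)/COP_HP = 297.00 × (15.3 − 1)/15.3 = 278 K.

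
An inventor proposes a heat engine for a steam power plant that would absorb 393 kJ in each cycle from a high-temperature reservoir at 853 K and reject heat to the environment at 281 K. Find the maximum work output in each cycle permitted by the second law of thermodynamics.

The upper bound on efficiency is η_max = 1 − T_C/T_H = 1 − 281.00/853.00 = 0.6706.
W_max = η_max · Q_H = 0.6706 × 393 = 264 kJ.

W_max ≈ 264 kJ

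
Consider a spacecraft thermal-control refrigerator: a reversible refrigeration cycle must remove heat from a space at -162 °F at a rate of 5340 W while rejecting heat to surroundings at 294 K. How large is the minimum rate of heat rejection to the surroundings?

Q̇_H ≈ 9493 W

T_C = -162 °F → (-162 − 32) × 5/9 = -107.78 °C = 165.37 K.
For a reversible cycle Q_H/Q_C = T_H/T_C, so Q_H = Q_C·T_H/T_C = 5340 × 294.00/165.37 = 9493 W.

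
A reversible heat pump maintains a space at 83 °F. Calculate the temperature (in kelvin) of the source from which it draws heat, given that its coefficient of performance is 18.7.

T_H = 83 °F → (83 − 32) × 5/9 = 28.33 °C = 301.48 K.
COP_HP = T_H/(T_H − T_C) ⇒ T_C = T_H·(COP_HP − 1)/COP_HP = 301.48 × (18.7 − 1)/18.7 = 285 K.

T_C ≈ 285 K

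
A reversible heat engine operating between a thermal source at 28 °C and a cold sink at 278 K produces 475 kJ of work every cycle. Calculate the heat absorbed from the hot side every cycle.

Q_H ≈ 6179 kJ

T_H = 28 °C → 28 + 273.15 = 301.15 K.
Carnot efficiency: η = 1 − T_C/T_H = 1 − 278.00/301.15 = 0.0769.
Q_H = W/η = 475/0.0769 = 6179 kJ.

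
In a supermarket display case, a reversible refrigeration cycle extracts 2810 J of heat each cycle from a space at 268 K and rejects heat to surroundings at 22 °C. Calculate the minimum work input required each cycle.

W_in ≈ 285 J

T_H = 22 °C → 22 + 273.15 = 295.15 K.
COP_R = T_C/(T_H − T_C) = 268.00/27.15 = 9.8711.
W = Q_C/COP_R = 2810/9.8711 = 285 J.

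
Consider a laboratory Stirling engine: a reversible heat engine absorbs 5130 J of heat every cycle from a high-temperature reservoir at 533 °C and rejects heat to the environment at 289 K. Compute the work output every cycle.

T_H = 533 °C → 533 + 273.15 = 806.15 K.
The Carnot efficiency is η = 1 − T_C/T_H = 1 − 289.00/806.15 = 0.6415.
W = η·Q_H = 0.6415 × 5130 = 3290 J.

W ≈ 3290 J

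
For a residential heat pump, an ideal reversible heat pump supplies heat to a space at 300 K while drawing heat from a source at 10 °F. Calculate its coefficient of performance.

T_C = 10 °F → (10 − 32) × 5/9 = -12.22 °C = 260.93 K.
The Carnot heat-pump COP is COP_HP = T_H/(T_H − T_C) = 300.00/(300.00 − 260.93) = 7.68.

COP_HP ≈ 7.68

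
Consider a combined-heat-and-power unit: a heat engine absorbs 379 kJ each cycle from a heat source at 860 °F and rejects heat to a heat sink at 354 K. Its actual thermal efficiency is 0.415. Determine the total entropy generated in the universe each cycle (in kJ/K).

ΔS_univ ≈ 0.1094 kJ/K

T_H = 860 °F → (860 − 32) × 5/9 = 460.00 °C = 733.15 K.
W = η·Q_H = 0.415 × 379 = 157.3 kJ, so Q_C = Q_H − W = 221.7 kJ.
Reservoir entropy changes: ΔS_H = −Q_H/T_H = −379/733.15 = -0.5169 kJ/K and ΔS_C = +Q_C/T_C = 221.7/354.00 = 0.6263 kJ/K.
ΔS_univ = −Q_H/T_H + Q_C/T_C = 0.1094 kJ/K (> 0, since η = 0.415 < η_Carnot = 0.517).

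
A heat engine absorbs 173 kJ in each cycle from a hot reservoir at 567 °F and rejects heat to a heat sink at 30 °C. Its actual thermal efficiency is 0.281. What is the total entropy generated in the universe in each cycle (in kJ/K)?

ΔS_univ ≈ 0.107 kJ/K

T_H = 567 °F → (567 − 32) × 5/9 = 297.22 °C = 570.37 K.
T_C = 30 °C → 30 + 273.15 = 303.15 K.
W = η·Q_H = 0.281 × 173 = 48.61 kJ, so Q_C = Q_H − W = 124.4 kJ.
The hot reservoir loses entropy Q_H/T_H = 173/570.37 = 0.3033 kJ/K; the cold reservoir gains Q_C/T_C = 124.4/303.15 = 0.4103 kJ/K.
ΔS_univ = −Q_H/T_H + Q_C/T_C = 0.107 kJ/K (> 0, since η = 0.281 < η_Carnot = 0.469).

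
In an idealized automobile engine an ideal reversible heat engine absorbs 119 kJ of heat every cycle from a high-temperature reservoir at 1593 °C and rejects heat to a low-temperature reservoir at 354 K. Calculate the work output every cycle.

T_H = 1593 °C → 1593 + 273.15 = 1866.15 K.
Since the cycle is reversible, η = 1 − T_C/T_H = 1 − 354.00/1866.15 = 0.8103.
W = η·Q_H = 0.8103 × 119 = 96.43 kJ.

W ≈ 96.43 kJ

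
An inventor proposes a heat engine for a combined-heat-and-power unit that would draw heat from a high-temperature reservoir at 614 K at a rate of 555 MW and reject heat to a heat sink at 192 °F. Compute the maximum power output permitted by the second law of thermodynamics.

Ẇ_max ≈ 228 MW

T_C = 192 °F → (192 − 32) × 5/9 = 88.89 °C = 362.04 K.
The second-law ceiling is the Carnot efficiency, η_max = 1 − T_C/T_H = 1 − 362.04/614.00 = 0.4104.
W_max = η_max · Q_H = 0.4104 × 555 = 228 MW.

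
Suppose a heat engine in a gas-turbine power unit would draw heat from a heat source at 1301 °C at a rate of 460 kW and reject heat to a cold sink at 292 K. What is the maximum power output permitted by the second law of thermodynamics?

Ẇ_max ≈ 375 kW

T_H = 1301 °C → 1301 + 273.15 = 1574.15 K.
The upper bound on efficiency is η_max = 1 − T_C/T_H = 1 − 292.00/1574.15 = 0.8145.
W_max = η_max · Q_H = 0.8145 × 460 = 375 kW.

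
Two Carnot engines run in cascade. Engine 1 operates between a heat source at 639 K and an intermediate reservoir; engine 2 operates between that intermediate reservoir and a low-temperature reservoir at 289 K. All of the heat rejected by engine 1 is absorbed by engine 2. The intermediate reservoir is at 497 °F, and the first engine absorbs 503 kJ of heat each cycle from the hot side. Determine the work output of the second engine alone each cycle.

W₂ ≈ 190.9 kJ

T_m = 497 °F → (497 − 32) × 5/9 = 258.33 °C = 531.48 K.
Heat entering the second stage: Q_m = Q_H·(T_m/T_H) = 503 × 531.48/639.00 = 418.4 kJ.
Second-stage efficiency η₂ = 1 − T_C/T_m = 1 − 289.00/531.48 = 0.4562, so W₂ = η₂·Q_m = 190.9 kJ.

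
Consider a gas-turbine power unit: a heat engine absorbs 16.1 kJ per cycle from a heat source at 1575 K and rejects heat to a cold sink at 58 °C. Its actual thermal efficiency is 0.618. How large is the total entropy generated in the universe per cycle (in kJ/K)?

T_C = 58 °C → 58 + 273.15 = 331.15 K.
W = η·Q_H = 0.618 × 16.1 = 9.950 kJ, so Q_C = Q_H − W = 6.150 kJ.
The hot reservoir loses entropy Q_H/T_H = 16.1/1575.00 = 0.01022 kJ/K; the cold reservoir gains Q_C/T_C = 6.150/331.15 = 0.01857 kJ/K.
ΔS_univ = −Q_H/T_H + Q_C/T_C = 0.008350 kJ/K (> 0, since η = 0.618 < η_Carnot = 0.790).

ΔS_univ ≈ 0.008350 kJ/K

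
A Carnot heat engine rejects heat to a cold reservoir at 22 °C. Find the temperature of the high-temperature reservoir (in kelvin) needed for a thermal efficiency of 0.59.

T_H ≈ 719.9 K

T_C = 22 °C → 22 + 273.15 = 295.15 K.
From η = 1 − T_C/T_H, solving for T_H gives T_H = T_C/(1 − η) = 295.15/(1 − 0.59) = 719.9 K.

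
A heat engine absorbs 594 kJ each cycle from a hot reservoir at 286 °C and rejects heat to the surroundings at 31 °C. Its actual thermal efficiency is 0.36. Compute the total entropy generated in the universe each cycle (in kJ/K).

T_H = 286 °C → 286 + 273.15 = 559.15 K.
T_C = 31 °C → 31 + 273.15 = 304.15 K.
W = η·Q_H = 0.36 × 594 = 213.8 kJ, so Q_C = Q_H − W = 380.2 kJ.
Reservoir entropy changes: ΔS_H = −Q_H/T_H = −594/559.15 = -1.062 kJ/K and ΔS_C = +Q_C/T_C = 380.2/304.15 = 1.250 kJ/K.
ΔS_univ = −Q_H/T_H + Q_C/T_C = 0.1876 kJ/K (> 0, since η = 0.36 < η_Carnot = 0.456).

ΔS_univ ≈ 0.1876 kJ/K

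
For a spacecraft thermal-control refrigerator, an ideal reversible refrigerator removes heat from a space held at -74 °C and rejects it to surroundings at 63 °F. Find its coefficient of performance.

T_H = 63 °F → (63 − 32) × 5/9 = 17.22 °C = 290.37 K.
T_C = -74 °C → -74 + 273.15 = 199.15 K.
COP_R = T_C/(T_H − T_C) = 199.15/(290.37 − 199.15) = 2.18.

COP_R ≈ 2.18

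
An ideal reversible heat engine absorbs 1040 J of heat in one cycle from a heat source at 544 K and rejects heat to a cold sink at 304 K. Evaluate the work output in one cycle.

W ≈ 459 J

Since the cycle is reversible, η = 1 − T_C/T_H = 1 − 304.00/544.00 = 0.4412.
W = η·Q_H = 0.4412 × 1040 = 459 J.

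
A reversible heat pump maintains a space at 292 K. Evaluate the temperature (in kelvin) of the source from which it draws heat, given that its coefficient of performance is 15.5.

T_C ≈ 273 K

COP_HP = T_H/(T_H − T_C) ⇒ T_C = T_H·(COP_HP − 1)/COP_HP = 292.00 × (15.5 − 1)/15.5 = 273 K.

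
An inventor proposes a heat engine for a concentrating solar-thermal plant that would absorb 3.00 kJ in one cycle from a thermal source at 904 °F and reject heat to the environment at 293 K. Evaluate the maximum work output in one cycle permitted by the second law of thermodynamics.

T_H = 904 °F → (904 − 32) × 5/9 = 484.44 °C = 757.59 K.
The second-law ceiling is the Carnot efficiency, η_max = 1 − T_C/T_H = 1 − 293.00/757.59 = 0.6132.
W_max = η_max · Q_H = 0.6132 × 3.00 = 1.840 kJ.

W_max ≈ 1.840 kJ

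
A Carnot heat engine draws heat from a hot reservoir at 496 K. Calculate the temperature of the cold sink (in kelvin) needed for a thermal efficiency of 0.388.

From η = 1 − T_C/T_H, T_C = T_H·(1 − η) = 496.00 × (1 − 0.388) = 304 K.

T_C ≈ 304 K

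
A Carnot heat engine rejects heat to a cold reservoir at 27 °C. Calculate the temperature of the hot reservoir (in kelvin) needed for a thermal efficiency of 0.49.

T_H ≈ 589 K

T_C = 27 °C → 27 + 273.15 = 300.15 K.
From η = 1 − T_C/T_H, solving for T_H gives T_H = T_C/(1 − η) = 300.15/(1 − 0.49) = 589 K.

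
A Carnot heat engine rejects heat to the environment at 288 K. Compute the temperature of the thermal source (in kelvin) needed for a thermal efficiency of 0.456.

From η = 1 − T_C/T_H, solving for T_H gives T_H = T_C/(1 − η) = 288.00/(1 − 0.456) = 529.4 K.

T_H ≈ 529.4 K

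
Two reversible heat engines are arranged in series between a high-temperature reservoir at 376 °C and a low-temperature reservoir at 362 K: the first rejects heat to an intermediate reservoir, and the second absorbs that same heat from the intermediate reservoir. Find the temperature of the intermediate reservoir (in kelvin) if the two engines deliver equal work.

T_H = 376 °C → 376 + 273.15 = 649.15 K.
For reversible stages Q_m = Q_H·(T_m/T_H). Setting W₁ = Q_H(1 − T_m/T_H) equal to W₂ = Q_m(1 − T_C/T_m) = Q_H·(T_m − T_C)/T_H gives T_H − T_m = T_m − T_C, so T_m = (T_H + T_C)/2 = (649.15 + 362.00)/2 = 505.6 K.

T_m ≈ 505.6 K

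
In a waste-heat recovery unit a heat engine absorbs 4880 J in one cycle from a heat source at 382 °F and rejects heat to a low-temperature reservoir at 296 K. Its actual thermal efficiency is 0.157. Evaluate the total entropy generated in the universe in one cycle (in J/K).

ΔS_univ ≈ 3.462 J/K

T_H = 382 °F → (382 − 32) × 5/9 = 194.44 °C = 467.59 K.
W = η·Q_H = 0.157 × 4880 = 766.2 J, so Q_C = Q_H − W = 4114 J.
Reservoir entropy changes: ΔS_H = −Q_H/T_H = −4880/467.59 = -10.44 J/K and ΔS_C = +Q_C/T_C = 4114/296.00 = 13.90 J/K.
ΔS_univ = −Q_H/T_H + Q_C/T_C = 3.462 J/K (> 0, since η = 0.157 < η_Carnot = 0.367).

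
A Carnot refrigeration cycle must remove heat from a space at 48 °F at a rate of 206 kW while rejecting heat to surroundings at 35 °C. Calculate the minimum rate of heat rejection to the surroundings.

Q̇_H ≈ 225 kW

T_H = 35 °C → 35 + 273.15 = 308.15 K.
T_C = 48 °F → (48 − 32) × 5/9 = 8.89 °C = 282.04 K.
For a reversible cycle Q_H/Q_C = T_H/T_C, so Q_H = Q_C·T_H/T_C = 206 × 308.15/282.04 = 225 kW.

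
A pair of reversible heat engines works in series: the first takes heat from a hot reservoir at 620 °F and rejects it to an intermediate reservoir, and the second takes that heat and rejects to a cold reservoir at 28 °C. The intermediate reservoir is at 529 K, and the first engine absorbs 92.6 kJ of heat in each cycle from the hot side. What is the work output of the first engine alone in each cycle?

W₁ ≈ 10.93 kJ

T_H = 620 °F → (620 − 32) × 5/9 = 326.67 °C = 599.82 K.
T_C = 28 °C → 28 + 273.15 = 301.15 K.
First-stage efficiency η₁ = 1 − T_m/T_H = 1 − 529.00/599.82 = 0.1181.
W₁ = η₁·Q_H = 0.1181 × 92.6 = 10.93 kJ.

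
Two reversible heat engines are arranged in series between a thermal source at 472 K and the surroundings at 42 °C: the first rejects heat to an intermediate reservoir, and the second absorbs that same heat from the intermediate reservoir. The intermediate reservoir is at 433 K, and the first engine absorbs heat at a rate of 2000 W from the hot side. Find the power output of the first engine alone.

Ẇ₁ ≈ 165 W

T_C = 42 °C → 42 + 273.15 = 315.15 K.
First-stage efficiency η₁ = 1 − T_m/T_H = 1 − 433.00/472.00 = 0.0826.
W₁ = η₁·Q_H = 0.0826 × 2000 = 165 W.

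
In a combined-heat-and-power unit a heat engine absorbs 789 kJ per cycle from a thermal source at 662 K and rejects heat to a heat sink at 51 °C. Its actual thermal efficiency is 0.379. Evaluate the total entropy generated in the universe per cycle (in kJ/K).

T_C = 51 °C → 51 + 273.15 = 324.15 K.
W = η·Q_H = 0.379 × 789 = 299.0 kJ, so Q_C = Q_H − W = 490.0 kJ.
Reservoir entropy changes: ΔS_H = −Q_H/T_H = −789/662.00 = -1.192 kJ/K and ΔS_C = +Q_C/T_C = 490.0/324.15 = 1.512 kJ/K.
ΔS_univ = −Q_H/T_H + Q_C/T_C = 0.3197 kJ/K (> 0, since η = 0.379 < η_Carnot = 0.510).

ΔS_univ ≈ 0.3197 kJ/K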